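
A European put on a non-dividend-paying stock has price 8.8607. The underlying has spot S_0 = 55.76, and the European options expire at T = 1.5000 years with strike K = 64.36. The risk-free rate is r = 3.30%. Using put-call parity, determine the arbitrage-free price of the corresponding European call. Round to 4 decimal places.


Put-call parity: C - P = S_0 * exp(-qT) - K * exp(-rT).
S_0 * exp(-qT) = 55.7600 * 1.00000000 = 55.76000000
K * exp(-rT) = 64.3600 * 0.95170516 = 61.25174398
C = P + S*exp(-qT) - K*exp(-rT)
C = 8.8607 + 55.76000000 - 61.25174398 = 3.3690

Answer: Call price = 3.3690


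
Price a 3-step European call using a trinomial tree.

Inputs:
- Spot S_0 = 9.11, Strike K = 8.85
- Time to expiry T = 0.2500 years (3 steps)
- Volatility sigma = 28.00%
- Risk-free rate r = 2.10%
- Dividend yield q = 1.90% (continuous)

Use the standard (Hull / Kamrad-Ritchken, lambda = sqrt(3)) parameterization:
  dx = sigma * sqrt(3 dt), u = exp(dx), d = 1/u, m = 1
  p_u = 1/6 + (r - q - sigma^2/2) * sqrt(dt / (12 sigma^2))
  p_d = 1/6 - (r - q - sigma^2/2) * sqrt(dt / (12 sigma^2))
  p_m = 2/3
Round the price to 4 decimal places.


Answer: Price = V(0,0) = 0.6354

Derivation:
dt = T/N = 0.083333; dx = sigma*sqrt(3*dt) = 0.140000
u = exp(dx) = 1.150274; d = 1/u = 0.869358
p_u = 0.155595, p_m = 0.666667, p_d = 0.177738
Discount per step: exp(-r*dt) = 0.998252
Stock lattice S(k, j) with j the centered position index:
  k=0: S(0,+0) = 9.1100
  k=1: S(1,-1) = 7.9199; S(1,+0) = 9.1100; S(1,+1) = 10.4790
  k=2: S(2,-2) = 6.8852; S(2,-1) = 7.9199; S(2,+0) = 9.1100; S(2,+1) = 10.4790; S(2,+2) = 12.0537
  k=3: S(3,-3) = 5.9857; S(3,-2) = 6.8852; S(3,-1) = 7.9199; S(3,+0) = 9.1100; S(3,+1) = 10.4790; S(3,+2) = 12.0537; S(3,+3) = 13.8651
Terminal payoffs V(N, j) = max(S_T - K, 0):
  V(3,-3) = 0.000000; V(3,-2) = 0.000000; V(3,-1) = 0.000000; V(3,+0) = 0.260000; V(3,+1) = 1.628994; V(3,+2) = 3.203713; V(3,+3) = 5.015070
Backward induction: V(k, j) = exp(-r*dt) * [p_u * V(k+1, j+1) + p_m * V(k+1, j) + p_d * V(k+1, j-1)]
  V(2,-2) = exp(-r*dt) * [p_u*0.000000 + p_m*0.000000 + p_d*0.000000] = 0.000000
  V(2,-1) = exp(-r*dt) * [p_u*0.260000 + p_m*0.000000 + p_d*0.000000] = 0.040384
  V(2,+0) = exp(-r*dt) * [p_u*1.628994 + p_m*0.260000 + p_d*0.000000] = 0.426051
  V(2,+1) = exp(-r*dt) * [p_u*3.203713 + p_m*1.628994 + p_d*0.260000] = 1.627839
  V(2,+2) = exp(-r*dt) * [p_u*5.015070 + p_m*3.203713 + p_d*1.628994] = 3.200059
  V(1,-1) = exp(-r*dt) * [p_u*0.426051 + p_m*0.040384 + p_d*0.000000] = 0.093051
  V(1,+0) = exp(-r*dt) * [p_u*1.627839 + p_m*0.426051 + p_d*0.040384] = 0.543544
  V(1,+1) = exp(-r*dt) * [p_u*3.200059 + p_m*1.627839 + p_d*0.426051] = 1.655965
  V(0,+0) = exp(-r*dt) * [p_u*1.655965 + p_m*0.543544 + p_d*0.093051] = 0.635448


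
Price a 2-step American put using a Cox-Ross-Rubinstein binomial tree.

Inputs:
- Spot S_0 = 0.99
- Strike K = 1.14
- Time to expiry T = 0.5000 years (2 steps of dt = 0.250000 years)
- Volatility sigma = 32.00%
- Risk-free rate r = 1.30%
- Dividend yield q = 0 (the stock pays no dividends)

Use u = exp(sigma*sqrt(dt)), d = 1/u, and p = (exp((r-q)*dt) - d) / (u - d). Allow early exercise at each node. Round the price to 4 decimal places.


dt = T/N = 0.250000
u = exp(sigma*sqrt(dt)) = 1.173511; d = 1/u = 0.852144
p = (exp((r-q)*dt) - d) / (u - d) = 0.470215
Discount per step: exp(-r*dt) = 0.996755
Stock lattice S(k, i) with i counting down-moves:
  k=0: S(0,0) = 0.9900
  k=1: S(1,0) = 1.1618; S(1,1) = 0.8436
  k=2: S(2,0) = 1.3634; S(2,1) = 0.9900; S(2,2) = 0.7189
Terminal payoffs V(N, i) = max(K - S_T, 0):
  V(2,0) = 0.000000; V(2,1) = 0.150000; V(2,2) = 0.421112
Backward induction: V(k, i) = exp(-r*dt) * [p * V(k+1, i) + (1-p) * V(k+1, i+1)]; then take max(V_cont, immediate exercise) for American.
  V(1,0) = exp(-r*dt) * [p*0.000000 + (1-p)*0.150000] = 0.079210; exercise = 0.000000; V(1,0) = max -> 0.079210
  V(1,1) = exp(-r*dt) * [p*0.150000 + (1-p)*0.421112] = 0.292679; exercise = 0.296378; V(1,1) = max -> 0.296378
  V(0,0) = exp(-r*dt) * [p*0.079210 + (1-p)*0.296378] = 0.193632; exercise = 0.150000; V(0,0) = max -> 0.193632

Answer: Price = V(0,0) = 0.1936


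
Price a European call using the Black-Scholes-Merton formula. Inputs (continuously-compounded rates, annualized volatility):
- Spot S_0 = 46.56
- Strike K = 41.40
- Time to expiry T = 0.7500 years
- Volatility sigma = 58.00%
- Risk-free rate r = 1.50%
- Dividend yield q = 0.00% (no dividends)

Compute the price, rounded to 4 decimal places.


Answer: Price = 11.7638

Derivation:
d1 = (ln(S/K) + (r - q + 0.5*sigma^2) * T) / (sigma * sqrt(T)) = 0.50739318
d2 = d1 - sigma * sqrt(T) = 0.00509845
exp(-rT) = 0.98881304; exp(-qT) = 1.00000000
C = S_0 * exp(-qT) * N(d1) - K * exp(-rT) * N(d2)
N(d1) = 0.69406052; N(d2) = 0.50203398
C = 46.5600 * 1.00000000 * 0.69406052 - 41.4000 * 0.98881304 * 0.50203398 = 11.7638


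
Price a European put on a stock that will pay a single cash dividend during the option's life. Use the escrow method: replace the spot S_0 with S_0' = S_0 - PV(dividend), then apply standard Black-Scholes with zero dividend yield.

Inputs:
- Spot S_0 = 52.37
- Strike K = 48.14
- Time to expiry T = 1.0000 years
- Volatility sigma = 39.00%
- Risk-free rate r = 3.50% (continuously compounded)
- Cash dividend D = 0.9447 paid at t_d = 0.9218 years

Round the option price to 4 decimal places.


Answer: Price = 5.3375

Derivation:
PV(D) = D * exp(-r * t_d) = 0.9447 * 0.96825190 = 0.91470757
S_0' = S_0 - PV(D) = 52.3700 - 0.91470757 = 51.45529243
d1 = (ln(S_0'/K) + (r + sigma^2/2)*T) / (sigma*sqrt(T)) = 0.45551254
d2 = d1 - sigma*sqrt(T) = 0.06551254
exp(-rT) = 0.96560542
N(-d1) = 0.32437027; N(-d2) = 0.47388296
P = K * exp(-rT) * N(-d2) - S_0' * N(-d1) = 48.1400 * 0.96560542 * 0.47388296 - 51.45529243 * 0.32437027 = 5.3375


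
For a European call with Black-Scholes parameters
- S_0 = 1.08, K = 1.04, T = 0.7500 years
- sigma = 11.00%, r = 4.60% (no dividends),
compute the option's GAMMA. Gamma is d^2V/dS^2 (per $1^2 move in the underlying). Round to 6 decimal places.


Answer: Gamma = 2.802276

Derivation:
d1 = 0.8059581755; d2 = 0.7106953811
phi(d1) = 0.2883088944; exp(-qT) = 1.0000000000; exp(-rT) = 0.9660883397
Gamma = exp(-qT) * phi(d1) / (S * sigma * sqrt(T)) = 1.0000000000 * 0.2883088944 / (1.0800 * 0.1100 * 0.8660254038) = 2.802276


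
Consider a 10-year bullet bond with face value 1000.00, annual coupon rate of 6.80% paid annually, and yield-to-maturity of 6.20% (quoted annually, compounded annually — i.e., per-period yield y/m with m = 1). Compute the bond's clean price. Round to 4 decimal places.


Coupon per period c = face * coupon_rate / m = 68.000000
Periods per year m = 1; per-period yield y/m = 0.062000
Number of cashflows N = 10
Cashflows (t years, CF_t, discount factor 1/(1+y/m)^(m*t), PV):
  t = 1.0000: CF_t = 68.000000, DF = 0.941620, PV = 64.030132
  t = 2.0000: CF_t = 68.000000, DF = 0.886647, PV = 60.292026
  t = 3.0000: CF_t = 68.000000, DF = 0.834885, PV = 56.772153
  t = 4.0000: CF_t = 68.000000, DF = 0.786144, PV = 53.457771
  t = 5.0000: CF_t = 68.000000, DF = 0.740248, PV = 50.336884
  t = 6.0000: CF_t = 68.000000, DF = 0.697032, PV = 47.398196
  t = 7.0000: CF_t = 68.000000, DF = 0.656339, PV = 44.631070
  t = 8.0000: CF_t = 68.000000, DF = 0.618022, PV = 42.025489
  t = 9.0000: CF_t = 68.000000, DF = 0.581942, PV = 39.572024
  t = 10.0000: CF_t = 1068.000000, DF = 0.547968, PV = 585.229332
Price P = sum_t PV_t = 1043.745077

Answer: Price = 1043.7451


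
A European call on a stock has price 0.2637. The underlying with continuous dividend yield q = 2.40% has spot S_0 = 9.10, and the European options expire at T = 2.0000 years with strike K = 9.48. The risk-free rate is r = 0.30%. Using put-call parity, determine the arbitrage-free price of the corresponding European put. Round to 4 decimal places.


Answer: Put price = 1.0135

Derivation:
Put-call parity: C - P = S_0 * exp(-qT) - K * exp(-rT).
S_0 * exp(-qT) = 9.1000 * 0.95313379 = 8.67351746
K * exp(-rT) = 9.4800 * 0.99401796 = 9.42329030
P = C - S*exp(-qT) + K*exp(-rT)
P = 0.2637 - 8.67351746 + 9.42329030 = 1.0135


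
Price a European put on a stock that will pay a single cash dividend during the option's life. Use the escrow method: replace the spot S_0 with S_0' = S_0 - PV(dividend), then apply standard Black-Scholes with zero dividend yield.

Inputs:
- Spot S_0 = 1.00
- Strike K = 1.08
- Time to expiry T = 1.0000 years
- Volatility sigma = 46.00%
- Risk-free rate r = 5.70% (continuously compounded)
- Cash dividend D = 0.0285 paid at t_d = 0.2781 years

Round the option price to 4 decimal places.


PV(D) = D * exp(-r * t_d) = 0.0285 * 0.98427328 = 0.02805179
S_0' = S_0 - PV(D) = 1.0000 - 0.02805179 = 0.97194821
d1 = (ln(S_0'/K) + (r + sigma^2/2)*T) / (sigma*sqrt(T)) = 0.12475261
d2 = d1 - sigma*sqrt(T) = -0.33524739
exp(-rT) = 0.94459407
N(-d1) = 0.45035970; N(-d2) = 0.63128076
P = K * exp(-rT) * N(-d2) - S_0' * N(-d1) = 1.0800 * 0.94459407 * 0.63128076 - 0.97194821 * 0.45035970 = 0.2063

Answer: Price = 0.2063


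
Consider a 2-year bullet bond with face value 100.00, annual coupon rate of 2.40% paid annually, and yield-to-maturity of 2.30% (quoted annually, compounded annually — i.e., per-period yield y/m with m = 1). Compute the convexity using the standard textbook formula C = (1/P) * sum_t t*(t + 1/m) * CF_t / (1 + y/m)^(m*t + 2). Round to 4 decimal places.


Coupon per period c = face * coupon_rate / m = 2.400000
Periods per year m = 1; per-period yield y/m = 0.023000
Number of cashflows N = 2
Cashflows (t years, CF_t, discount factor 1/(1+y/m)^(m*t), PV):
  t = 1.0000: CF_t = 2.400000, DF = 0.977517, PV = 2.346041
  t = 2.0000: CF_t = 102.400000, DF = 0.955540, PV = 97.847265
Price P = sum_t PV_t = 100.193306
Convexity numerator sum_t t*(t + 1/m) * CF_t / (1+y/m)^(m*t + 2):
  t = 1.0000: term = 4.483471
  t = 2.0000: term = 560.981672
Convexity = (1/P) * sum = 565.465142 / 100.193306 = 5.643742

Answer: Convexity = 5.6437


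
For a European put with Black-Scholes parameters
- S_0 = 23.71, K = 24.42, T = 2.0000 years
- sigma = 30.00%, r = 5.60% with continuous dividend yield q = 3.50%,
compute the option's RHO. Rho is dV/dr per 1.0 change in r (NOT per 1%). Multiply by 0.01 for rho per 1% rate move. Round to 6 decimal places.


d1 = 0.2415816916; d2 = -0.1826823771
phi(d1) = 0.3874690168; exp(-qT) = 0.9323938199; exp(-rT) = 0.8940442575
N(-d2) = 0.5724763780
Rho = -K*T*exp(-rT)*N(-d2) = -24.4200 * 2.0000 * 0.8940442575 * 0.5724763780 = -24.997251

Answer: Rho = -24.997251


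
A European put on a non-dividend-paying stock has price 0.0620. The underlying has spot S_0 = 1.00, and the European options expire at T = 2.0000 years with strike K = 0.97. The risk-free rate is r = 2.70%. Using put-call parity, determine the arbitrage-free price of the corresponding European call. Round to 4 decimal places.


Answer: Call price = 0.1430

Derivation:
Put-call parity: C - P = S_0 * exp(-qT) - K * exp(-rT).
S_0 * exp(-qT) = 1.0000 * 1.00000000 = 1.00000000
K * exp(-rT) = 0.9700 * 0.94743211 = 0.91900914
C = P + S*exp(-qT) - K*exp(-rT)
C = 0.0620 + 1.00000000 - 0.91900914 = 0.1430


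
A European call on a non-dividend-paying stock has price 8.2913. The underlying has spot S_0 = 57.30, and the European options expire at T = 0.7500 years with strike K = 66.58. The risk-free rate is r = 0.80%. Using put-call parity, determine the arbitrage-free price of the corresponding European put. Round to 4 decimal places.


Answer: Put price = 17.1730

Derivation:
Put-call parity: C - P = S_0 * exp(-qT) - K * exp(-rT).
S_0 * exp(-qT) = 57.3000 * 1.00000000 = 57.30000000
K * exp(-rT) = 66.5800 * 0.99401796 = 66.18171605
P = C - S*exp(-qT) + K*exp(-rT)
P = 8.2913 - 57.30000000 + 66.18171605 = 17.1730


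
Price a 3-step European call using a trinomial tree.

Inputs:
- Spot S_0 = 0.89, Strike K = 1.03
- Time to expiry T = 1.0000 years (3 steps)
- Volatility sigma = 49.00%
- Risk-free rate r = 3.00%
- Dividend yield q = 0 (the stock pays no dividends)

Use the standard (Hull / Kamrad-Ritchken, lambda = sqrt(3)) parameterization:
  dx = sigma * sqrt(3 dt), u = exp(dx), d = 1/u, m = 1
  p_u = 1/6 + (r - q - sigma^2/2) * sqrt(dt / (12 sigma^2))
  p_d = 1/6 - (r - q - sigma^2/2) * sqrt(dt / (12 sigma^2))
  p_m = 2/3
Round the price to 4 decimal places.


dt = T/N = 0.333333; dx = sigma*sqrt(3*dt) = 0.490000
u = exp(dx) = 1.632316; d = 1/u = 0.612626
p_u = 0.136037, p_m = 0.666667, p_d = 0.197296
Discount per step: exp(-r*dt) = 0.990050
Stock lattice S(k, j) with j the centered position index:
  k=0: S(0,+0) = 0.8900
  k=1: S(1,-1) = 0.5452; S(1,+0) = 0.8900; S(1,+1) = 1.4528
  k=2: S(2,-2) = 0.3340; S(2,-1) = 0.5452; S(2,+0) = 0.8900; S(2,+1) = 1.4528; S(2,+2) = 2.3714
  k=3: S(3,-3) = 0.2046; S(3,-2) = 0.3340; S(3,-1) = 0.5452; S(3,+0) = 0.8900; S(3,+1) = 1.4528; S(3,+2) = 2.3714; S(3,+3) = 3.8708
Terminal payoffs V(N, j) = max(S_T - K, 0):
  V(3,-3) = 0.000000; V(3,-2) = 0.000000; V(3,-1) = 0.000000; V(3,+0) = 0.000000; V(3,+1) = 0.422761; V(3,+2) = 1.341366; V(3,+3) = 2.840819
Backward induction: V(k, j) = exp(-r*dt) * [p_u * V(k+1, j+1) + p_m * V(k+1, j) + p_d * V(k+1, j-1)]
  V(2,-2) = exp(-r*dt) * [p_u*0.000000 + p_m*0.000000 + p_d*0.000000] = 0.000000
  V(2,-1) = exp(-r*dt) * [p_u*0.000000 + p_m*0.000000 + p_d*0.000000] = 0.000000
  V(2,+0) = exp(-r*dt) * [p_u*0.422761 + p_m*0.000000 + p_d*0.000000] = 0.056939
  V(2,+1) = exp(-r*dt) * [p_u*1.341366 + p_m*0.422761 + p_d*0.000000] = 0.459697
  V(2,+2) = exp(-r*dt) * [p_u*2.840819 + p_m*1.341366 + p_d*0.422761] = 1.350538
  V(1,-1) = exp(-r*dt) * [p_u*0.056939 + p_m*0.000000 + p_d*0.000000] = 0.007669
  V(1,+0) = exp(-r*dt) * [p_u*0.459697 + p_m*0.056939 + p_d*0.000000] = 0.099495
  V(1,+1) = exp(-r*dt) * [p_u*1.350538 + p_m*0.459697 + p_d*0.056939] = 0.496433
  V(0,+0) = exp(-r*dt) * [p_u*0.496433 + p_m*0.099495 + p_d*0.007669] = 0.134030

Answer: Price = V(0,0) = 0.1340


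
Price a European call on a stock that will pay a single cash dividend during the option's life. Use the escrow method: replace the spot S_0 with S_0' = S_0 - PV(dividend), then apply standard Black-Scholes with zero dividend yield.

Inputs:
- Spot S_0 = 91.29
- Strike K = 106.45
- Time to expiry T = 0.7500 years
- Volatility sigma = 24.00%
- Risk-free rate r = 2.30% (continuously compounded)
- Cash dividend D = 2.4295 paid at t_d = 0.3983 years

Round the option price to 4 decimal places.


Answer: Price = 2.4670

Derivation:
PV(D) = D * exp(-r * t_d) = 2.4295 * 0.99088093 = 2.40734523
S_0' = S_0 - PV(D) = 91.2900 - 2.40734523 = 88.88265477
d1 = (ln(S_0'/K) + (r + sigma^2/2)*T) / (sigma*sqrt(T)) = -0.68083250
d2 = d1 - sigma*sqrt(T) = -0.88867859
exp(-rT) = 0.98289793
N(d1) = 0.24798874; N(d2) = 0.18708792
C = S_0' * N(d1) - K * exp(-rT) * N(d2) = 88.88265477 * 0.24798874 - 106.4500 * 0.98289793 * 0.18708792 = 2.4670


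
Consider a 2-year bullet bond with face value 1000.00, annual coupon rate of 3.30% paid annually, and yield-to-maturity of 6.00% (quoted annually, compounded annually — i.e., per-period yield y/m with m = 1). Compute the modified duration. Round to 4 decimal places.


Coupon per period c = face * coupon_rate / m = 33.000000
Periods per year m = 1; per-period yield y/m = 0.060000
Number of cashflows N = 2
Cashflows (t years, CF_t, discount factor 1/(1+y/m)^(m*t), PV):
  t = 1.0000: CF_t = 33.000000, DF = 0.943396, PV = 31.132075
  t = 2.0000: CF_t = 1033.000000, DF = 0.889996, PV = 919.366323
Price P = sum_t PV_t = 950.498398
First compute Macaulay numerator sum_t t * PV_t:
  t * PV_t at t = 1.0000: 31.132075
  t * PV_t at t = 2.0000: 1838.732645
Macaulay duration D = 1869.864721 / 950.498398 = 1.967247
Modified duration = D / (1 + y/m) = 1.967247 / (1 + 0.060000) = 1.855893

Answer: Modified duration = 1.8559


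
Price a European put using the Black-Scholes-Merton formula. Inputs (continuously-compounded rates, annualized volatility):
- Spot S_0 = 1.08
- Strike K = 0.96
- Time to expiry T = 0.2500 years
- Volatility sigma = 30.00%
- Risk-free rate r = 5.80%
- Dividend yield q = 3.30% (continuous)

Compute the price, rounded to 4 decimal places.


d1 = (ln(S/K) + (r - q + 0.5*sigma^2) * T) / (sigma * sqrt(T)) = 0.90188690
d2 = d1 - sigma * sqrt(T) = 0.75188690
exp(-rT) = 0.98560462; exp(-qT) = 0.99178394
P = K * exp(-rT) * N(-d2) - S_0 * exp(-qT) * N(-d1)
N(-d1) = 0.18355847; N(-d2) = 0.22605954
P = 0.9600 * 0.98560462 * 0.22605954 - 1.0800 * 0.99178394 * 0.18355847 = 0.0173

Answer: Price = 0.0173


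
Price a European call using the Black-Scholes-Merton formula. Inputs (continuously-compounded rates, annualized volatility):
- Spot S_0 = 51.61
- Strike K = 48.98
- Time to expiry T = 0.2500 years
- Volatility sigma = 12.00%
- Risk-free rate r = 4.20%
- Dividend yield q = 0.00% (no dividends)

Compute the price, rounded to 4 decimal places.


d1 = (ln(S/K) + (r - q + 0.5*sigma^2) * T) / (sigma * sqrt(T)) = 1.07672334
d2 = d1 - sigma * sqrt(T) = 1.01672334
exp(-rT) = 0.98955493; exp(-qT) = 1.00000000
C = S_0 * exp(-qT) * N(d1) - K * exp(-rT) * N(d2)
N(d1) = 0.85919806; N(d2) = 0.84535747
C = 51.6100 * 1.00000000 * 0.85919806 - 48.9800 * 0.98955493 * 0.84535747 = 3.3701

Answer: Price = 3.3701


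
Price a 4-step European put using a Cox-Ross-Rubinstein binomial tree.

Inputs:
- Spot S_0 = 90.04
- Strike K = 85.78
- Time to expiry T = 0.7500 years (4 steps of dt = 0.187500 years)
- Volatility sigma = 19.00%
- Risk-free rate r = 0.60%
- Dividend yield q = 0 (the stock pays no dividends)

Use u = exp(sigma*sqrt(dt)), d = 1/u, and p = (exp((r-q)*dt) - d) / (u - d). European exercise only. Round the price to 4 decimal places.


dt = T/N = 0.187500
u = exp(sigma*sqrt(dt)) = 1.085752; d = 1/u = 0.921021
p = (exp((r-q)*dt) - d) / (u - d) = 0.486277
Discount per step: exp(-r*dt) = 0.998876
Stock lattice S(k, i) with i counting down-moves:
  k=0: S(0,0) = 90.0400
  k=1: S(1,0) = 97.7611; S(1,1) = 82.9287
  k=2: S(2,0) = 106.1442; S(2,1) = 90.0400; S(2,2) = 76.3791
  k=3: S(3,0) = 115.2463; S(3,1) = 97.7611; S(3,2) = 82.9287; S(3,3) = 70.3468
  k=4: S(4,0) = 125.1288; S(4,1) = 106.1442; S(4,2) = 90.0400; S(4,3) = 76.3791; S(4,4) = 64.7908
Terminal payoffs V(N, i) = max(K - S_T, 0):
  V(4,0) = 0.000000; V(4,1) = 0.000000; V(4,2) = 0.000000; V(4,3) = 9.400893; V(4,4) = 20.989152
Backward induction: V(k, i) = exp(-r*dt) * [p * V(k+1, i) + (1-p) * V(k+1, i+1)].
  V(3,0) = exp(-r*dt) * [p*0.000000 + (1-p)*0.000000] = 0.000000
  V(3,1) = exp(-r*dt) * [p*0.000000 + (1-p)*0.000000] = 0.000000
  V(3,2) = exp(-r*dt) * [p*0.000000 + (1-p)*9.400893] = 4.824028
  V(3,3) = exp(-r*dt) * [p*9.400893 + (1-p)*20.989152] = 15.336788
  V(2,0) = exp(-r*dt) * [p*0.000000 + (1-p)*0.000000] = 0.000000
  V(2,1) = exp(-r*dt) * [p*0.000000 + (1-p)*4.824028] = 2.475429
  V(2,2) = exp(-r*dt) * [p*4.824028 + (1-p)*15.336788] = 10.213182
  V(1,0) = exp(-r*dt) * [p*0.000000 + (1-p)*2.475429] = 1.270256
  V(1,1) = exp(-r*dt) * [p*2.475429 + (1-p)*10.213182] = 6.443241
  V(0,0) = exp(-r*dt) * [p*1.270256 + (1-p)*6.443241] = 3.923323

Answer: Price = V(0,0) = 3.9233


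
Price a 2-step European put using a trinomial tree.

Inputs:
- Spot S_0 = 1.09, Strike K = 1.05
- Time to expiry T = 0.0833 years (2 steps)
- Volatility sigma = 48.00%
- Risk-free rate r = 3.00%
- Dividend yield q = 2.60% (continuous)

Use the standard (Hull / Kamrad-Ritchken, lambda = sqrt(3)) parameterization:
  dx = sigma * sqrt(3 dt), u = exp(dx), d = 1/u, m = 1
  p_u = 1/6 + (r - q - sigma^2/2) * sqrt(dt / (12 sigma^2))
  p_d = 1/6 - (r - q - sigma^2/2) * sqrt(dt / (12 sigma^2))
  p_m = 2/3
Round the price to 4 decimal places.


Answer: Price = V(0,0) = 0.0401

Derivation:
dt = T/N = 0.041650; dx = sigma*sqrt(3*dt) = 0.169672
u = exp(dx) = 1.184916; d = 1/u = 0.843942
p_u = 0.153018, p_m = 0.666667, p_d = 0.180315
Discount per step: exp(-r*dt) = 0.998751
Stock lattice S(k, j) with j the centered position index:
  k=0: S(0,+0) = 1.0900
  k=1: S(1,-1) = 0.9199; S(1,+0) = 1.0900; S(1,+1) = 1.2916
  k=2: S(2,-2) = 0.7763; S(2,-1) = 0.9199; S(2,+0) = 1.0900; S(2,+1) = 1.2916; S(2,+2) = 1.5304
Terminal payoffs V(N, j) = max(K - S_T, 0):
  V(2,-2) = 0.273661; V(2,-1) = 0.130103; V(2,+0) = 0.000000; V(2,+1) = 0.000000; V(2,+2) = 0.000000
Backward induction: V(k, j) = exp(-r*dt) * [p_u * V(k+1, j+1) + p_m * V(k+1, j) + p_d * V(k+1, j-1)]
  V(1,-1) = exp(-r*dt) * [p_u*0.000000 + p_m*0.130103 + p_d*0.273661] = 0.135911
  V(1,+0) = exp(-r*dt) * [p_u*0.000000 + p_m*0.000000 + p_d*0.130103] = 0.023430
  V(1,+1) = exp(-r*dt) * [p_u*0.000000 + p_m*0.000000 + p_d*0.000000] = 0.000000
  V(0,+0) = exp(-r*dt) * [p_u*0.000000 + p_m*0.023430 + p_d*0.135911] = 0.040077


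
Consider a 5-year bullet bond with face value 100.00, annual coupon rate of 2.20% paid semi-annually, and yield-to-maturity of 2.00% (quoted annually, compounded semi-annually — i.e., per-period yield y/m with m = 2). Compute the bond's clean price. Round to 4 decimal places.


Coupon per period c = face * coupon_rate / m = 1.100000
Periods per year m = 2; per-period yield y/m = 0.010000
Number of cashflows N = 10
Cashflows (t years, CF_t, discount factor 1/(1+y/m)^(m*t), PV):
  t = 0.5000: CF_t = 1.100000, DF = 0.990099, PV = 1.089109
  t = 1.0000: CF_t = 1.100000, DF = 0.980296, PV = 1.078326
  t = 1.5000: CF_t = 1.100000, DF = 0.970590, PV = 1.067649
  t = 2.0000: CF_t = 1.100000, DF = 0.960980, PV = 1.057078
  t = 2.5000: CF_t = 1.100000, DF = 0.951466, PV = 1.046612
  t = 3.0000: CF_t = 1.100000, DF = 0.942045, PV = 1.036250
  t = 3.5000: CF_t = 1.100000, DF = 0.932718, PV = 1.025990
  t = 4.0000: CF_t = 1.100000, DF = 0.923483, PV = 1.015832
  t = 4.5000: CF_t = 1.100000, DF = 0.914340, PV = 1.005774
  t = 5.0000: CF_t = 101.100000, DF = 0.905287, PV = 91.524511
Price P = sum_t PV_t = 100.947130

Answer: Price = 100.9471


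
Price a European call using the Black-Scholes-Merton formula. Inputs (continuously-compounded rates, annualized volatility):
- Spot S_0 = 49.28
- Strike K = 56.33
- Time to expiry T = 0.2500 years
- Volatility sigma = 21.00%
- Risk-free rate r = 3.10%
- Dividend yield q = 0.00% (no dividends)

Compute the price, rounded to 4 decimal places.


Answer: Price = 0.3091

Derivation:
d1 = (ln(S/K) + (r - q + 0.5*sigma^2) * T) / (sigma * sqrt(T)) = -1.14710889
d2 = d1 - sigma * sqrt(T) = -1.25210889
exp(-rT) = 0.99227995; exp(-qT) = 1.00000000
C = S_0 * exp(-qT) * N(d1) - K * exp(-rT) * N(d2)
N(d1) = 0.12566831; N(d2) = 0.10526509
C = 49.2800 * 1.00000000 * 0.12566831 - 56.3300 * 0.99227995 * 0.10526509 = 0.3091


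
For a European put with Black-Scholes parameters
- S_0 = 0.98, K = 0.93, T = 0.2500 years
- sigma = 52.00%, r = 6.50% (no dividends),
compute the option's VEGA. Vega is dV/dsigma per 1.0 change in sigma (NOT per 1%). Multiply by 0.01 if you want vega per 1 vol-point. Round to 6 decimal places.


d1 = 0.3939153289; d2 = 0.1339153289
phi(d1) = 0.3691607192; exp(-qT) = 1.0000000000; exp(-rT) = 0.9838813190
Vega = S * exp(-qT) * phi(d1) * sqrt(T) = 0.9800 * 1.0000000000 * 0.3691607192 * 0.5000000000 = 0.180889

Answer: Vega = 0.180889


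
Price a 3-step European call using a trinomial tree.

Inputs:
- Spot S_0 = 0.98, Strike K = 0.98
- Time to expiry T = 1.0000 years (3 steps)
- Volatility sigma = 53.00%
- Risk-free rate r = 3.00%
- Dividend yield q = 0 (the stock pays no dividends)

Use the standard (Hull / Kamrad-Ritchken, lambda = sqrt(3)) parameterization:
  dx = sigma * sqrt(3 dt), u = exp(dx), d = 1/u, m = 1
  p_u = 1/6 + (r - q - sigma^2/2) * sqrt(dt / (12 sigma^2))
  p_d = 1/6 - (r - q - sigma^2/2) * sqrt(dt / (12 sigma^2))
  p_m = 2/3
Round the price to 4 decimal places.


dt = T/N = 0.333333; dx = sigma*sqrt(3*dt) = 0.530000
u = exp(dx) = 1.698932; d = 1/u = 0.588605
p_u = 0.131934, p_m = 0.666667, p_d = 0.201399
Discount per step: exp(-r*dt) = 0.990050
Stock lattice S(k, j) with j the centered position index:
  k=0: S(0,+0) = 0.9800
  k=1: S(1,-1) = 0.5768; S(1,+0) = 0.9800; S(1,+1) = 1.6650
  k=2: S(2,-2) = 0.3395; S(2,-1) = 0.5768; S(2,+0) = 0.9800; S(2,+1) = 1.6650; S(2,+2) = 2.8286
  k=3: S(3,-3) = 0.1998; S(3,-2) = 0.3395; S(3,-1) = 0.5768; S(3,+0) = 0.9800; S(3,+1) = 1.6650; S(3,+2) = 2.8286; S(3,+3) = 4.8057
Terminal payoffs V(N, j) = max(S_T - K, 0):
  V(3,-3) = 0.000000; V(3,-2) = 0.000000; V(3,-1) = 0.000000; V(3,+0) = 0.000000; V(3,+1) = 0.684954; V(3,+2) = 1.848644; V(3,+3) = 3.825674
Backward induction: V(k, j) = exp(-r*dt) * [p_u * V(k+1, j+1) + p_m * V(k+1, j) + p_d * V(k+1, j-1)]
  V(2,-2) = exp(-r*dt) * [p_u*0.000000 + p_m*0.000000 + p_d*0.000000] = 0.000000
  V(2,-1) = exp(-r*dt) * [p_u*0.000000 + p_m*0.000000 + p_d*0.000000] = 0.000000
  V(2,+0) = exp(-r*dt) * [p_u*0.684954 + p_m*0.000000 + p_d*0.000000] = 0.089469
  V(2,+1) = exp(-r*dt) * [p_u*1.848644 + p_m*0.684954 + p_d*0.000000] = 0.693564
  V(2,+2) = exp(-r*dt) * [p_u*3.825674 + p_m*1.848644 + p_d*0.684954] = 1.856457
  V(1,-1) = exp(-r*dt) * [p_u*0.089469 + p_m*0.000000 + p_d*0.000000] = 0.011687
  V(1,+0) = exp(-r*dt) * [p_u*0.693564 + p_m*0.089469 + p_d*0.000000] = 0.149647
  V(1,+1) = exp(-r*dt) * [p_u*1.856457 + p_m*0.693564 + p_d*0.089469] = 0.718108
  V(0,+0) = exp(-r*dt) * [p_u*0.718108 + p_m*0.149647 + p_d*0.011687] = 0.194902

Answer: Price = V(0,0) = 0.1949


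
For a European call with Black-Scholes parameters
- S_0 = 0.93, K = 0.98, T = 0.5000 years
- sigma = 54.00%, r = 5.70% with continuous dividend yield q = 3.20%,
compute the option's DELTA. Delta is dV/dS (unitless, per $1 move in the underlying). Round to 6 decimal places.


d1 = 0.0865080053; d2 = -0.2953296565
phi(d1) = 0.3974523006; exp(-qT) = 0.9841273201; exp(-rT) = 0.9719022941
N(d1) = 0.5344687037
Delta = exp(-qT) * N(d1) = 0.9841273201 * 0.5344687037 = 0.525985

Answer: Delta = 0.525985


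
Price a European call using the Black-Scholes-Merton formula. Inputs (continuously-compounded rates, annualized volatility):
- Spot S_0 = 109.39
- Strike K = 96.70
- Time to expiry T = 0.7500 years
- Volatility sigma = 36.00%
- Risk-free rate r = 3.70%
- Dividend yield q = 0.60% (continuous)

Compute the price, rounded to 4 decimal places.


Answer: Price = 21.3430

Derivation:
d1 = (ln(S/K) + (r - q + 0.5*sigma^2) * T) / (sigma * sqrt(T)) = 0.62596340
d2 = d1 - sigma * sqrt(T) = 0.31419426
exp(-rT) = 0.97263149; exp(-qT) = 0.99551011
C = S_0 * exp(-qT) * N(d1) - K * exp(-rT) * N(d2)
N(d1) = 0.73433053; N(d2) = 0.62331325
C = 109.3900 * 0.99551011 * 0.73433053 - 96.7000 * 0.97263149 * 0.62331325 = 21.3430


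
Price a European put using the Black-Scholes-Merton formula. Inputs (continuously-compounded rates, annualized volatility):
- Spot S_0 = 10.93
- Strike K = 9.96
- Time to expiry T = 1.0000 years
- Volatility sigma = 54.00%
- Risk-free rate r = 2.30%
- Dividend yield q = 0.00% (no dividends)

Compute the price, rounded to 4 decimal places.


d1 = (ln(S/K) + (r - q + 0.5*sigma^2) * T) / (sigma * sqrt(T)) = 0.48469302
d2 = d1 - sigma * sqrt(T) = -0.05530698
exp(-rT) = 0.97726248; exp(-qT) = 1.00000000
P = K * exp(-rT) * N(-d2) - S_0 * exp(-qT) * N(-d1)
N(-d1) = 0.31394706; N(-d2) = 0.52205305
P = 9.9600 * 0.97726248 * 0.52205305 - 10.9300 * 1.00000000 * 0.31394706 = 1.6500

Answer: Price = 1.6500


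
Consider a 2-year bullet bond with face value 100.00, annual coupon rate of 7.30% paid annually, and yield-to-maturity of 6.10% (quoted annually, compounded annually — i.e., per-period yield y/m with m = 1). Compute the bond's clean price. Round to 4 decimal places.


Coupon per period c = face * coupon_rate / m = 7.300000
Periods per year m = 1; per-period yield y/m = 0.061000
Number of cashflows N = 2
Cashflows (t years, CF_t, discount factor 1/(1+y/m)^(m*t), PV):
  t = 1.0000: CF_t = 7.300000, DF = 0.942507, PV = 6.880302
  t = 2.0000: CF_t = 107.300000, DF = 0.888320, PV = 95.316690
Price P = sum_t PV_t = 102.196992

Answer: Price = 102.1970


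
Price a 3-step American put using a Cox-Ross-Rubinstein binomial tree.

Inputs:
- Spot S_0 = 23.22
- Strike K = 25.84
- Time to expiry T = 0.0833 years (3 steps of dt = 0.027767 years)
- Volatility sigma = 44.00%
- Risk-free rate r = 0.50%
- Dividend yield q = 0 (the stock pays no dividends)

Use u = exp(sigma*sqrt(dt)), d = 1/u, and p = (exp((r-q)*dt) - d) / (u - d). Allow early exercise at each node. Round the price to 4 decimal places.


dt = T/N = 0.027767
u = exp(sigma*sqrt(dt)) = 1.076073; d = 1/u = 0.929305
p = (exp((r-q)*dt) - d) / (u - d) = 0.482625
Discount per step: exp(-r*dt) = 0.999861
Stock lattice S(k, i) with i counting down-moves:
  k=0: S(0,0) = 23.2200
  k=1: S(1,0) = 24.9864; S(1,1) = 21.5785
  k=2: S(2,0) = 26.8872; S(2,1) = 23.2200; S(2,2) = 20.0530
  k=3: S(3,0) = 28.9326; S(3,1) = 24.9864; S(3,2) = 21.5785; S(3,3) = 18.6353
Terminal payoffs V(N, i) = max(K - S_T, 0):
  V(3,0) = 0.000000; V(3,1) = 0.853576; V(3,2) = 4.261546; V(3,3) = 7.204693
Backward induction: V(k, i) = exp(-r*dt) * [p * V(k+1, i) + (1-p) * V(k+1, i+1)]; then take max(V_cont, immediate exercise) for American.
  V(2,0) = exp(-r*dt) * [p*0.000000 + (1-p)*0.853576] = 0.441558; exercise = 0.000000; V(2,0) = max -> 0.441558
  V(2,1) = exp(-r*dt) * [p*0.853576 + (1-p)*4.261546] = 2.616413; exercise = 2.620000; V(2,1) = max -> 2.620000
  V(2,2) = exp(-r*dt) * [p*4.261546 + (1-p)*7.204693] = 5.783455; exercise = 5.787043; V(2,2) = max -> 5.787043
  V(1,0) = exp(-r*dt) * [p*0.441558 + (1-p)*2.620000] = 1.568413; exercise = 0.853576; V(1,0) = max -> 1.568413
  V(1,1) = exp(-r*dt) * [p*2.620000 + (1-p)*5.787043] = 4.257959; exercise = 4.261546; V(1,1) = max -> 4.261546
  V(0,0) = exp(-r*dt) * [p*1.568413 + (1-p)*4.261546] = 2.961363; exercise = 2.620000; V(0,0) = max -> 2.961363

Answer: Price = V(0,0) = 2.9614


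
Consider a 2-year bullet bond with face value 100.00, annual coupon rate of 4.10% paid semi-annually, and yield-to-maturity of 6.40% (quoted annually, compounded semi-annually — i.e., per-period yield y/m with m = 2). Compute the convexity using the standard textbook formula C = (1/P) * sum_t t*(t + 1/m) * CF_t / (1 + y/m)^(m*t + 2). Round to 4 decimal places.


Answer: Convexity = 4.5044

Derivation:
Coupon per period c = face * coupon_rate / m = 2.050000
Periods per year m = 2; per-period yield y/m = 0.032000
Number of cashflows N = 4
Cashflows (t years, CF_t, discount factor 1/(1+y/m)^(m*t), PV):
  t = 0.5000: CF_t = 2.050000, DF = 0.968992, PV = 1.986434
  t = 1.0000: CF_t = 2.050000, DF = 0.938946, PV = 1.924839
  t = 1.5000: CF_t = 2.050000, DF = 0.909831, PV = 1.865154
  t = 2.0000: CF_t = 102.050000, DF = 0.881620, PV = 89.969275
Price P = sum_t PV_t = 95.745702
Convexity numerator sum_t t*(t + 1/m) * CF_t / (1+y/m)^(m*t + 2):
  t = 0.5000: term = 0.932577
  t = 1.0000: term = 2.710980
  t = 1.5000: term = 5.253837
  t = 2.0000: term = 422.381443
Convexity = (1/P) * sum = 431.278838 / 95.745702 = 4.504420


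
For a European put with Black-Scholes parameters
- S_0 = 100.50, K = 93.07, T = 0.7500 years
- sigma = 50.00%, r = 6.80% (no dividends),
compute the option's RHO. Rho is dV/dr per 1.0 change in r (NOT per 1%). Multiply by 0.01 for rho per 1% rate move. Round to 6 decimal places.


Answer: Rho = -31.086814

Derivation:
d1 = 0.5116612708; d2 = 0.0786485689
phi(d1) = 0.3499947372; exp(-qT) = 1.0000000000; exp(-rT) = 0.9502786705
N(-d2) = 0.4686560774
Rho = -K*T*exp(-rT)*N(-d2) = -93.0700 * 0.7500 * 0.9502786705 * 0.4686560774 = -31.086814


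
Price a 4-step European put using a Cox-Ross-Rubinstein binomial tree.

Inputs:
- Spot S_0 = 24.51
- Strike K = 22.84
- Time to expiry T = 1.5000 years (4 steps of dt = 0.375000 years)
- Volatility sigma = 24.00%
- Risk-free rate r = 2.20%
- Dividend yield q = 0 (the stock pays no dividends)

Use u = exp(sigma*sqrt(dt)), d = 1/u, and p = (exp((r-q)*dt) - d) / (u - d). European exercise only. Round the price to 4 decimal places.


Answer: Price = V(0,0) = 1.7411

Derivation:
dt = T/N = 0.375000
u = exp(sigma*sqrt(dt)) = 1.158319; d = 1/u = 0.863320
p = (exp((r-q)*dt) - d) / (u - d) = 0.491406
Discount per step: exp(-r*dt) = 0.991784
Stock lattice S(k, i) with i counting down-moves:
  k=0: S(0,0) = 24.5100
  k=1: S(1,0) = 28.3904; S(1,1) = 21.1600
  k=2: S(2,0) = 32.8851; S(2,1) = 24.5100; S(2,2) = 18.2678
  k=3: S(3,0) = 38.0914; S(3,1) = 28.3904; S(3,2) = 21.1600; S(3,3) = 15.7710
  k=4: S(4,0) = 44.1220; S(4,1) = 32.8851; S(4,2) = 24.5100; S(4,3) = 18.2678; S(4,4) = 13.6154
Terminal payoffs V(N, i) = max(K - S_T, 0):
  V(4,0) = 0.000000; V(4,1) = 0.000000; V(4,2) = 0.000000; V(4,3) = 4.572155; V(4,4) = 9.224571
Backward induction: V(k, i) = exp(-r*dt) * [p * V(k+1, i) + (1-p) * V(k+1, i+1)].
  V(3,0) = exp(-r*dt) * [p*0.000000 + (1-p)*0.000000] = 0.000000
  V(3,1) = exp(-r*dt) * [p*0.000000 + (1-p)*0.000000] = 0.000000
  V(3,2) = exp(-r*dt) * [p*0.000000 + (1-p)*4.572155] = 2.306267
  V(3,3) = exp(-r*dt) * [p*4.572155 + (1-p)*9.224571] = 6.881341
  V(2,0) = exp(-r*dt) * [p*0.000000 + (1-p)*0.000000] = 0.000000
  V(2,1) = exp(-r*dt) * [p*0.000000 + (1-p)*2.306267] = 1.163317
  V(2,2) = exp(-r*dt) * [p*2.306267 + (1-p)*6.881341] = 4.595058
  V(1,0) = exp(-r*dt) * [p*0.000000 + (1-p)*1.163317] = 0.586796
  V(1,1) = exp(-r*dt) * [p*1.163317 + (1-p)*4.595058] = 2.884784
  V(0,0) = exp(-r*dt) * [p*0.586796 + (1-p)*2.884784] = 1.741116


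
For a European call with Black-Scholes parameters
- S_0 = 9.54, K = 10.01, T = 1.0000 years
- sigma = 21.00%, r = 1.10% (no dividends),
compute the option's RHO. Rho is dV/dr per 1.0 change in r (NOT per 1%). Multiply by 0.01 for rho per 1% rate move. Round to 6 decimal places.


Answer: Rho = 3.852438

Derivation:
d1 = -0.0716243232; d2 = -0.2816243232
phi(d1) = 0.3979202960; exp(-qT) = 1.0000000000; exp(-rT) = 0.9890602788
N(d2) = 0.3891157938
Rho = K*T*exp(-rT)*N(d2) = 10.0100 * 1.0000 * 0.9890602788 * 0.3891157938 = 3.852438


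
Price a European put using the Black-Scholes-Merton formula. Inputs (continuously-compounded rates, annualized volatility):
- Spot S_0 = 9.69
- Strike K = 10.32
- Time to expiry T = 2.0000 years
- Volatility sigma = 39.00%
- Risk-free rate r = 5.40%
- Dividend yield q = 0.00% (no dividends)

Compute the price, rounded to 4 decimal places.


d1 = (ln(S/K) + (r - q + 0.5*sigma^2) * T) / (sigma * sqrt(T)) = 0.35738023
d2 = d1 - sigma * sqrt(T) = -0.19416306
exp(-rT) = 0.89762760; exp(-qT) = 1.00000000
P = K * exp(-rT) * N(-d2) - S_0 * exp(-qT) * N(-d1)
N(-d1) = 0.36040359; N(-d2) = 0.57697590
P = 10.3200 * 0.89762760 * 0.57697590 - 9.6900 * 1.00000000 * 0.36040359 = 1.8525

Answer: Price = 1.8525


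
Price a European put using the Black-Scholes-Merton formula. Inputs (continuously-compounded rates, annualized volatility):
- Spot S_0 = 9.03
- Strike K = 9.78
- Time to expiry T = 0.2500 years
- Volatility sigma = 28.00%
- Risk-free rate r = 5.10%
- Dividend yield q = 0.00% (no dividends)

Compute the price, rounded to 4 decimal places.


d1 = (ln(S/K) + (r - q + 0.5*sigma^2) * T) / (sigma * sqrt(T)) = -0.40883655
d2 = d1 - sigma * sqrt(T) = -0.54883655
exp(-rT) = 0.98733094; exp(-qT) = 1.00000000
P = K * exp(-rT) * N(-d2) - S_0 * exp(-qT) * N(-d1)
N(-d1) = 0.65867019; N(-d2) = 0.70844119
P = 9.7800 * 0.98733094 * 0.70844119 - 9.0300 * 1.00000000 * 0.65867019 = 0.8930

Answer: Price = 0.8930


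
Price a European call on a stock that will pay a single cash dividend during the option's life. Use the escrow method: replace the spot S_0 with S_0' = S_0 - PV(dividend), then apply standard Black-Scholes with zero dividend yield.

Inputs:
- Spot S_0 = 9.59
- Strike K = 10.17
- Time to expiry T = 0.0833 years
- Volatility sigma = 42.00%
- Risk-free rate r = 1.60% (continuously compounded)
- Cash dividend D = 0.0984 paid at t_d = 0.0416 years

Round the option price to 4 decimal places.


PV(D) = D * exp(-r * t_d) = 0.0984 * 0.99933462 = 0.09833453
S_0' = S_0 - PV(D) = 9.5900 - 0.09833453 = 9.49166547
d1 = (ln(S_0'/K) + (r + sigma^2/2)*T) / (sigma*sqrt(T)) = -0.49784360
d2 = d1 - sigma*sqrt(T) = -0.61906290
exp(-rT) = 0.99866809
N(d1) = 0.30929714; N(d2) = 0.26793746
C = S_0' * N(d1) - K * exp(-rT) * N(d2) = 9.49166547 * 0.30929714 - 10.1700 * 0.99866809 * 0.26793746 = 0.2145

Answer: Price = 0.2145


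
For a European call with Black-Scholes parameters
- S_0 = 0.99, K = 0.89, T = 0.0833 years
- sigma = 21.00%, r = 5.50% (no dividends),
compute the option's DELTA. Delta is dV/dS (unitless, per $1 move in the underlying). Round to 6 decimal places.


d1 = 1.8627683938; d2 = 1.8021587411
phi(d1) = 0.0703768027; exp(-qT) = 1.0000000000; exp(-rT) = 0.9954289791
N(d1) = 0.9687525707
Delta = exp(-qT) * N(d1) = 1.0000000000 * 0.9687525707 = 0.968753

Answer: Delta = 0.968753


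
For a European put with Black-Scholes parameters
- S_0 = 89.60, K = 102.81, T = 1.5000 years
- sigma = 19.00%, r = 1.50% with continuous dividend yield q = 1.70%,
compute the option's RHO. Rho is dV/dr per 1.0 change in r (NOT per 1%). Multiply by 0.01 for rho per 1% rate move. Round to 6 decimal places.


d1 = -0.4875443094; d2 = -0.7202458349
phi(d1) = 0.3542372970; exp(-qT) = 0.9748223790; exp(-rT) = 0.9777512372
N(-d2) = 0.7643131761
Rho = -K*T*exp(-rT)*N(-d2) = -102.8100 * 1.5000 * 0.9777512372 * 0.7643131761 = -115.246127

Answer: Rho = -115.246127


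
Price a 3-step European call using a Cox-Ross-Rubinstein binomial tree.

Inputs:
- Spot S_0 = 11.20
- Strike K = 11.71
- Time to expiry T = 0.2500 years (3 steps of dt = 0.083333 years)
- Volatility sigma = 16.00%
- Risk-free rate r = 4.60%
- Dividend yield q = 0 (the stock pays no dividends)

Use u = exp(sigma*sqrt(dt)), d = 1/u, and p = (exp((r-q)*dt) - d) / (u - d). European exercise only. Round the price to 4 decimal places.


dt = T/N = 0.083333
u = exp(sigma*sqrt(dt)) = 1.047271; d = 1/u = 0.954862
p = (exp((r-q)*dt) - d) / (u - d) = 0.530017
Discount per step: exp(-r*dt) = 0.996174
Stock lattice S(k, i) with i counting down-moves:
  k=0: S(0,0) = 11.2000
  k=1: S(1,0) = 11.7294; S(1,1) = 10.6945
  k=2: S(2,0) = 12.2839; S(2,1) = 11.2000; S(2,2) = 10.2117
  k=3: S(3,0) = 12.8646; S(3,1) = 11.7294; S(3,2) = 10.6945; S(3,3) = 9.7508
Terminal payoffs V(N, i) = max(S_T - K, 0):
  V(3,0) = 1.154581; V(3,1) = 0.019439; V(3,2) = 0.000000; V(3,3) = 0.000000
Backward induction: V(k, i) = exp(-r*dt) * [p * V(k+1, i) + (1-p) * V(k+1, i+1)].
  V(2,0) = exp(-r*dt) * [p*1.154581 + (1-p)*0.019439] = 0.618707
  V(2,1) = exp(-r*dt) * [p*0.019439 + (1-p)*0.000000] = 0.010263
  V(2,2) = exp(-r*dt) * [p*0.000000 + (1-p)*0.000000] = 0.000000
  V(1,0) = exp(-r*dt) * [p*0.618707 + (1-p)*0.010263] = 0.331476
  V(1,1) = exp(-r*dt) * [p*0.010263 + (1-p)*0.000000] = 0.005419
  V(0,0) = exp(-r*dt) * [p*0.331476 + (1-p)*0.005419] = 0.177553

Answer: Price = V(0,0) = 0.1776


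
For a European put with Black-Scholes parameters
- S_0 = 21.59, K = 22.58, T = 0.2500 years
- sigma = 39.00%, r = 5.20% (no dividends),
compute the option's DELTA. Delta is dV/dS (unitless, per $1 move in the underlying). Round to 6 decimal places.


d1 = -0.0657528933; d2 = -0.2607528933
phi(d1) = 0.3980808098; exp(-qT) = 1.0000000000; exp(-rT) = 0.9870841350
N(-d1) = 0.5262127196
Delta = -exp(-qT) * N(-d1) = -1.0000000000 * 0.5262127196 = -0.526213

Answer: Delta = -0.526213


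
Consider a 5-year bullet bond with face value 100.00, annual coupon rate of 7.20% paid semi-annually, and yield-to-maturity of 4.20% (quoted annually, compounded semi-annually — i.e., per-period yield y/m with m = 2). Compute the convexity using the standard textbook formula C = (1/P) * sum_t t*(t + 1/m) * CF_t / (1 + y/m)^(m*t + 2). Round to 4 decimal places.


Coupon per period c = face * coupon_rate / m = 3.600000
Periods per year m = 2; per-period yield y/m = 0.021000
Number of cashflows N = 10
Cashflows (t years, CF_t, discount factor 1/(1+y/m)^(m*t), PV):
  t = 0.5000: CF_t = 3.600000, DF = 0.979432, PV = 3.525955
  t = 1.0000: CF_t = 3.600000, DF = 0.959287, PV = 3.453433
  t = 1.5000: CF_t = 3.600000, DF = 0.939556, PV = 3.382402
  t = 2.0000: CF_t = 3.600000, DF = 0.920231, PV = 3.312833
  t = 2.5000: CF_t = 3.600000, DF = 0.901304, PV = 3.244694
  t = 3.0000: CF_t = 3.600000, DF = 0.882766, PV = 3.177957
  t = 3.5000: CF_t = 3.600000, DF = 0.864609, PV = 3.112593
  t = 4.0000: CF_t = 3.600000, DF = 0.846826, PV = 3.048573
  t = 4.5000: CF_t = 3.600000, DF = 0.829408, PV = 2.985869
  t = 5.0000: CF_t = 103.600000, DF = 0.812349, PV = 84.159343
Price P = sum_t PV_t = 113.403652
Convexity numerator sum_t t*(t + 1/m) * CF_t / (1+y/m)^(m*t + 2):
  t = 0.5000: term = 1.691201
  t = 1.0000: term = 4.969249
  t = 1.5000: term = 9.734083
  t = 2.0000: term = 15.889786
  t = 2.5000: term = 23.344446
  t = 3.0000: term = 32.010014
  t = 3.5000: term = 41.802173
  t = 4.0000: term = 52.640207
  t = 4.5000: term = 64.446874
  t = 5.0000: term = 2220.156270
Convexity = (1/P) * sum = 2466.684303 / 113.403652 = 21.751366

Answer: Convexity = 21.7514
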